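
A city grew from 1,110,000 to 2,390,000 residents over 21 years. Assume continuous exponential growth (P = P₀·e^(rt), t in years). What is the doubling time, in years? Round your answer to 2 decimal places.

r = ln(2390000/1110000) / 21 = ln(2.15315) / 21 ≈ 0.036521 per year
doubling time = ln 2 / |r| = 0.69315 / 0.036521

doubling time ≈ 18.98 years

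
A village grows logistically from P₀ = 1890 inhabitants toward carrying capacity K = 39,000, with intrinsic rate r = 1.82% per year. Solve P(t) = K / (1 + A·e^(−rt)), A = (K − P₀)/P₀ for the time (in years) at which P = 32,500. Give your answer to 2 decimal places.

t ≈ 252.02 years

A = (39000 − 1890)/1890 = 19.63492
32500 = 39000/(1 + 19.63492·e^(−0.0182t)) → 1 + 19.63492·e^(−0.0182t) = 1.2
e^(−0.0182t) = 0.010186 → t = ln(98.1746)/0.0182 = 4.58675/0.0182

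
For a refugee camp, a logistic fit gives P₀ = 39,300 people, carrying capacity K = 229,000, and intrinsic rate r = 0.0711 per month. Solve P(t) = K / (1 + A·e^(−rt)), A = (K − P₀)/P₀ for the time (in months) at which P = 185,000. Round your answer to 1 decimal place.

A = (229000 − 39300)/39300 = 4.82697
185000 = 229000/(1 + 4.82697·e^(−0.0711t)) → 1 + 4.82697·e^(−0.0711t) = 1.23784
e^(−0.0711t) = 0.049273 → t = ln(20.29522)/0.0711 = 3.01039/0.0711

t ≈ 42.3 months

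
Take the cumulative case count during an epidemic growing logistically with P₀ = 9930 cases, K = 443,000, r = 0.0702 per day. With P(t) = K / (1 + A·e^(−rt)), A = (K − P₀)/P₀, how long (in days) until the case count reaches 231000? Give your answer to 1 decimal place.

A = (443000 − 9930)/9930 = 43.61229
231000 = 443000/(1 + 43.61229·e^(−0.0702t)) → 1 + 43.61229·e^(−0.0702t) = 1.91775
e^(−0.0702t) = 0.021043 → t = ln(47.52093)/0.0702 = 3.86117/0.0702

t ≈ 55.0 days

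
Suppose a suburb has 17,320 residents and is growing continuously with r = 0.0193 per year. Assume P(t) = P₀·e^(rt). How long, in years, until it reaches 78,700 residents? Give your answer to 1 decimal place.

t ≈ 78.4 years

78700 = 17320 · e^(0.0193·t)
t = ln(78700/17320) / 0.0193 = ln(4.54388) / 0.0193 = 1.51378 / 0.0193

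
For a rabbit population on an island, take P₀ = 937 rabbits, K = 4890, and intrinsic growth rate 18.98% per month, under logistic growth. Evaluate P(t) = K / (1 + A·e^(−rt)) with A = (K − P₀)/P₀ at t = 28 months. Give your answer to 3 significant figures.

≈ 4,790 rabbits

A = (4890 − 937)/937 = 4.21878
P(28) = 4890 / (1 + 4.21878·e^(−0.1898·28)) = 4890 / (1 + 4.21878·0.00492)
= 4890 / 1.02076 ≈ 4790.56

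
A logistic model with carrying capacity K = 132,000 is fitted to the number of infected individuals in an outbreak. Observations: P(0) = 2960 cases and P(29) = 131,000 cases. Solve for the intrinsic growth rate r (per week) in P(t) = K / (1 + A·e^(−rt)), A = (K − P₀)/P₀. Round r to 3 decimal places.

r ≈ 0.298 per week

A = (132000 − 2960)/2960 = 43.59459
131000 = 132000/(1 + 43.59459·e^(−r·29)) → e^(−29r) = (1.00763 − 1)/43.59459 = 0.000175
r = −ln(0.000175)/29 = 8.65013/29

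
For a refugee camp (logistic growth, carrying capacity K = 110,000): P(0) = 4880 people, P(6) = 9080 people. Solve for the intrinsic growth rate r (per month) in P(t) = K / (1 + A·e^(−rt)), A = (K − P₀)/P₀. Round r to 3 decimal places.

A = (110000 − 4880)/4880 = 21.54098
9080 = 110000/(1 + 21.54098·e^(−r·6)) → e^(−6r) = (12.11454 − 1)/21.54098 = 0.515972
r = −ln(0.515972)/6 = 0.6617/6

r ≈ 0.110 per month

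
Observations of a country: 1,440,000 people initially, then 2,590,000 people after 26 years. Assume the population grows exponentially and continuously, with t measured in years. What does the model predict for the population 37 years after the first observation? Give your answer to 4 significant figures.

≈ 3,320,000 people

r = ln(2590000/1440000) / 26 ≈ 0.022577 per year
P(37) = 1440000 · e^(0.022577·37) = 1440000 · 2.30566 ≈ 3320151.04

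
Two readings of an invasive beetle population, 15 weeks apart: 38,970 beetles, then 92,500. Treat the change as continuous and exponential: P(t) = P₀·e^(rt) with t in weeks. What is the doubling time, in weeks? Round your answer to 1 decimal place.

doubling time ≈ 12.0 weeks

r = ln(92500/38970) / 15 = ln(2.37362) / 15 ≈ 0.057628 per week
doubling time = ln 2 / |r| = 0.69315 / 0.057628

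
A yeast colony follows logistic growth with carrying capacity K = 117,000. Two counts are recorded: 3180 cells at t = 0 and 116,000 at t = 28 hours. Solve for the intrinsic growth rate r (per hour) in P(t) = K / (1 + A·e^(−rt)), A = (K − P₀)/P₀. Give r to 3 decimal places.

A = (117000 − 3180)/3180 = 35.79245
116000 = 117000/(1 + 35.79245·e^(−r·28)) → e^(−28r) = (1.00862 − 1)/35.79245 = 0.000241
r = −ln(0.000241)/28 = 8.33133/28

r ≈ 0.298 per hour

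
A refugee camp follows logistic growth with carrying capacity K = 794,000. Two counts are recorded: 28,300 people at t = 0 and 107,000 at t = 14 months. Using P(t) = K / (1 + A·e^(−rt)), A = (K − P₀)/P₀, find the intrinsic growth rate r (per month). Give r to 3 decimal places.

A = (794000 − 28300)/28300 = 27.05654
107000 = 794000/(1 + 27.05654·e^(−r·14)) → e^(−14r) = (7.42056 − 1)/27.05654 = 0.237302
r = −ln(0.237302)/14 = 1.43842/14

r ≈ 0.103 per month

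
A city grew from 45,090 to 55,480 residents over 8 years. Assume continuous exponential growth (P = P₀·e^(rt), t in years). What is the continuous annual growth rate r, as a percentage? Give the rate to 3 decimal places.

55480 = 45090 · e^(r·8)
e^(8r) = 55480/45090 = 1.23043
r = ln(1.23043) / 8 = 0.20736 / 8

r ≈ 2.592% per year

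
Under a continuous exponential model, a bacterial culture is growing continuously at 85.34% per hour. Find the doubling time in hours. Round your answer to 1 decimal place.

doubling time = ln(2) / |r| = 0.69315 / 0.8534

doubling time ≈ 0.8 hours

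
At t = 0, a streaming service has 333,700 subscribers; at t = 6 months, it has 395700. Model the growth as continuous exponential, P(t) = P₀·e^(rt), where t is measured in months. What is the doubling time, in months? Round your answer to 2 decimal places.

r = ln(395700/333700) / 6 = ln(1.1858) / 6 ≈ 0.028402 per month
doubling time = ln 2 / |r| = 0.69315 / 0.028402

doubling time ≈ 24.40 months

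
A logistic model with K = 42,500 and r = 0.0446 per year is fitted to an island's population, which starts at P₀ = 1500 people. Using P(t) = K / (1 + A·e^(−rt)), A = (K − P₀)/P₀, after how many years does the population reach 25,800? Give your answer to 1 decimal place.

A = (42500 − 1500)/1500 = 27.33333
25800 = 42500/(1 + 27.33333·e^(−0.0446t)) → 1 + 27.33333·e^(−0.0446t) = 1.64729
e^(−0.0446t) = 0.023681 → t = ln(42.22754)/0.0446 = 3.74307/0.0446

t ≈ 83.9 years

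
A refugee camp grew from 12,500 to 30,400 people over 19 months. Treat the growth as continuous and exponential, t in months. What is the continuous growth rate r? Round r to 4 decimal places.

r ≈ 0.0468 per month

30400 = 12500 · e^(r·19)
e^(19r) = 30400/12500 = 2.432
r = ln(2.432) / 19 = 0.88871 / 19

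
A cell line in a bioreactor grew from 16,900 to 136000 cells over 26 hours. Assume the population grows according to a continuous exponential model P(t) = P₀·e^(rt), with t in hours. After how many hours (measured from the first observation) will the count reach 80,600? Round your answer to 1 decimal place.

r = ln(136000/16900) / 26 ≈ 0.080205 per hour
t = ln(80600/16900) / r = 1.56219 / 0.080205 ≈ 19.477

t ≈ 19.5 hours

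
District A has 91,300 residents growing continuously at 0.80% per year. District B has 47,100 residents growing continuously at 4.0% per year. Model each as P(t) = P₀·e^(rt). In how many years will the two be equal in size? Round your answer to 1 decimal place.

91300·e^(0.008t) = 47100·e^(0.04t)
91300/47100 = e^((0.04 − 0.008)t) → ln(1.93843) = 0.032·t
t = 0.66188 / 0.032

t ≈ 20.7 years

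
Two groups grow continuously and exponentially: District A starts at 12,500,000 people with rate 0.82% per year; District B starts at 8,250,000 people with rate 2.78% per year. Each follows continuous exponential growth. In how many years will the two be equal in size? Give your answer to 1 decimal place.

t ≈ 21.2 years

12500000·e^(0.0082t) = 8250000·e^(0.0278t)
12500000/8250000 = e^((0.0278 − 0.0082)t) → ln(1.51515) = 0.0196·t
t = 0.41552 / 0.0196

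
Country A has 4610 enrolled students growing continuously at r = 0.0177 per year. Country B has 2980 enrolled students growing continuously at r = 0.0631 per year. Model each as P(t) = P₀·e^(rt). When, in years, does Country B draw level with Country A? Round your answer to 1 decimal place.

4610·e^(0.0177t) = 2980·e^(0.0631t)
4610/2980 = e^((0.0631 − 0.0177)t) → ln(1.54698) = 0.0454·t
t = 0.4363 / 0.0454

t ≈ 9.6 years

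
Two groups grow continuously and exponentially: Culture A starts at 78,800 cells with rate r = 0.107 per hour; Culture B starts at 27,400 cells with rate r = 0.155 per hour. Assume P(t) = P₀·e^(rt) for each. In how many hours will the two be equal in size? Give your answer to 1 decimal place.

t ≈ 22.0 hours

78800·e^(0.107t) = 27400·e^(0.155t)
78800/27400 = e^((0.155 − 0.107)t) → ln(2.87591) = 0.048·t
t = 1.05637 / 0.048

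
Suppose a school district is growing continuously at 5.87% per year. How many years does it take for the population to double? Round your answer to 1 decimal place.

doubling time ≈ 11.8 years

doubling time = ln(2) / |r| = 0.69315 / 0.0587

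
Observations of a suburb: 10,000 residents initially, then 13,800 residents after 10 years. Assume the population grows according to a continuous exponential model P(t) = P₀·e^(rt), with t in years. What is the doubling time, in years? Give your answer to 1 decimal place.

r = ln(13800/10000) / 10 = ln(1.38) / 10 ≈ 0.032208 per year
doubling time = ln 2 / |r| = 0.69315 / 0.032208

doubling time ≈ 21.5 years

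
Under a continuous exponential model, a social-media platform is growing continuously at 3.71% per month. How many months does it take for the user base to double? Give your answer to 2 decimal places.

doubling time ≈ 18.68 months

doubling time = ln(2) / |r| = 0.69315 / 0.0371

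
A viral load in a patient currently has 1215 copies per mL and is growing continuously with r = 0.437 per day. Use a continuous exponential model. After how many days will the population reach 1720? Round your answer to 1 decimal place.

1720 = 1215 · e^(0.437·t)
t = ln(1720/1215) / 0.437 = ln(1.41564) / 0.437 = 0.34758 / 0.437

t ≈ 0.8 days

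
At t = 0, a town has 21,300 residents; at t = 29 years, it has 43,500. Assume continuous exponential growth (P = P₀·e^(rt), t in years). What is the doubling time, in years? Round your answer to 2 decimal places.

r = ln(43500/21300) / 29 = ln(2.04225) / 29 ≈ 0.024623 per year
doubling time = ln 2 / |r| = 0.69315 / 0.024623

doubling time ≈ 28.15 years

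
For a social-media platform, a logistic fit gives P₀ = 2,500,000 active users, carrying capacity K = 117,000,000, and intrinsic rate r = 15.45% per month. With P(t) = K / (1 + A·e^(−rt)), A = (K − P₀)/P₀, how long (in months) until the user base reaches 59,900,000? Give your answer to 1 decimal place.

t ≈ 25.1 months

A = (117000000 − 2500000)/2500000 = 45.8
59900000 = 117000000/(1 + 45.8·e^(−0.1545t)) → 1 + 45.8·e^(−0.1545t) = 1.95326
e^(−0.1545t) = 0.020813 → t = ln(48.04588)/0.1545 = 3.87216/0.1545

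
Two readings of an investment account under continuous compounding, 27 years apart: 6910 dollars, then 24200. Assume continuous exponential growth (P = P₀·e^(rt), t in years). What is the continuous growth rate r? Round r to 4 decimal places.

r ≈ 0.0464 per year

24200 = 6910 · e^(r·27)
e^(27r) = 24200/6910 = 3.50217
r = ln(3.50217) / 27 = 1.25338 / 27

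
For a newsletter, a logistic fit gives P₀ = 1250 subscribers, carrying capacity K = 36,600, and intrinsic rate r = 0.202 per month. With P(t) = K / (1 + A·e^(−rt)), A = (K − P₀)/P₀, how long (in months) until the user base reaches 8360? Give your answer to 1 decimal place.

t ≈ 10.5 months

A = (36600 − 1250)/1250 = 28.28
8360 = 36600/(1 + 28.28·e^(−0.202t)) → 1 + 28.28·e^(−0.202t) = 4.37799
e^(−0.202t) = 0.119448 → t = ln(8.37184)/0.202 = 2.12487/0.202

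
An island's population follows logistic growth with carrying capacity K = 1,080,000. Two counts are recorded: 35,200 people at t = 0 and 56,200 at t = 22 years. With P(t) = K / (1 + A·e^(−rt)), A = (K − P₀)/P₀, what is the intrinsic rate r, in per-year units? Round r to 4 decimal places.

r ≈ 0.0222 per year

A = (1080000 − 35200)/35200 = 29.68182
56200 = 1080000/(1 + 29.68182·e^(−r·22)) → e^(−22r) = (19.21708 − 1)/29.68182 = 0.613745
r = −ln(0.613745)/22 = 0.48817/22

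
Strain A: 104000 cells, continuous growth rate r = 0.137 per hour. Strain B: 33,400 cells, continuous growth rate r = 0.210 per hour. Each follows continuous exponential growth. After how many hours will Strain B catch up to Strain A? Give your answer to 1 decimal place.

104000·e^(0.137t) = 33400·e^(0.21t)
104000/33400 = e^((0.21 − 0.137)t) → ln(3.11377) = 0.073·t
t = 1.13583 / 0.073

t ≈ 15.6 hours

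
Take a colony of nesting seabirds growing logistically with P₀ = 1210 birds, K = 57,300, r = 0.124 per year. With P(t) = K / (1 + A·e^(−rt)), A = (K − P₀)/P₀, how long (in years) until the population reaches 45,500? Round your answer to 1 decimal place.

t ≈ 41.8 years

A = (57300 − 1210)/1210 = 46.35537
45500 = 57300/(1 + 46.35537·e^(−0.124t)) → 1 + 46.35537·e^(−0.124t) = 1.25934
e^(−0.124t) = 0.005595 → t = ln(178.74317)/0.124 = 5.18595/0.124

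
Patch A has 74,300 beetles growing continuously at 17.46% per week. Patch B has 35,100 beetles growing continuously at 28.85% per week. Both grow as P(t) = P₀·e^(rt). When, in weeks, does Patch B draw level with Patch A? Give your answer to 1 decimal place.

t ≈ 6.6 weeks

74300·e^(0.1746t) = 35100·e^(0.2885t)
74300/35100 = e^((0.2885 − 0.1746)t) → ln(2.11681) = 0.1139·t
t = 0.74991 / 0.1139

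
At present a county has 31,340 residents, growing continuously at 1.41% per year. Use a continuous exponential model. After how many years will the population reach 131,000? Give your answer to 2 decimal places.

t ≈ 101.44 years

131000 = 31340 · e^(0.0141·t)
t = ln(131000/31340) / 0.0141 = ln(4.17996) / 0.0141 = 1.4303 / 0.0141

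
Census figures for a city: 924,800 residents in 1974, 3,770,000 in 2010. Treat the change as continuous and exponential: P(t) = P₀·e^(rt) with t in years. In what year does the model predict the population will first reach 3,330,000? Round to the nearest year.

year 2007

r = ln(3770000/924800) / 36 = 1.40525/36 ≈ 0.039035 per year
t = ln(3330000/924800) / r = 1.28115/0.039035 ≈ 32.82 years after 1974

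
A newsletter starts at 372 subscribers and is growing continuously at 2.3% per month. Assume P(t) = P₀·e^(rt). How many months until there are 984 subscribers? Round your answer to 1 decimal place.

984 = 372 · e^(0.023·t)
t = ln(984/372) / 0.023 = ln(2.64516) / 0.023 = 0.97273 / 0.023

t ≈ 42.3 months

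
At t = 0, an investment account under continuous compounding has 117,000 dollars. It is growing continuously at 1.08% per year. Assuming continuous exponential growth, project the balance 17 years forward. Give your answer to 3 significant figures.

P(17) = 117000 · e^(0.0108·17) = 117000 · e^(0.1836)
= 117000 · 1.20154 ≈ 140579.61

≈ 141,000 dollars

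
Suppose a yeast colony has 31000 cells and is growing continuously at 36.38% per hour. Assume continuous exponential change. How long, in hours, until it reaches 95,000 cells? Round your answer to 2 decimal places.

t ≈ 3.08 hours

95000 = 31000 · e^(0.3638·t)
t = ln(95000/31000) / 0.3638 = ln(3.06452) / 0.3638 = 1.11989 / 0.3638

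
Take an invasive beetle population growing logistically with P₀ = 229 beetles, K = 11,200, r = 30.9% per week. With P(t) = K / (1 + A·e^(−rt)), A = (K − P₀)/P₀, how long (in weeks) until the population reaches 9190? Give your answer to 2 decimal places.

A = (11200 − 229)/229 = 47.9083
9190 = 11200/(1 + 47.9083·e^(−0.309t)) → 1 + 47.9083·e^(−0.309t) = 1.21872
e^(−0.309t) = 0.004565 → t = ln(219.04341)/0.309 = 5.38927/0.309

t ≈ 17.44 weeks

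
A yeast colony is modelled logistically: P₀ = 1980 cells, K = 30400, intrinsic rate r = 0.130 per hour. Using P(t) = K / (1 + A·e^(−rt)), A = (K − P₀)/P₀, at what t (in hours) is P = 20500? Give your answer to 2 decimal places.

A = (30400 − 1980)/1980 = 14.35354
20500 = 30400/(1 + 14.35354·e^(−0.13t)) → 1 + 14.35354·e^(−0.13t) = 1.48293
e^(−0.13t) = 0.033645 → t = ln(29.72197)/0.13 = 3.39189/0.13

t ≈ 26.09 hours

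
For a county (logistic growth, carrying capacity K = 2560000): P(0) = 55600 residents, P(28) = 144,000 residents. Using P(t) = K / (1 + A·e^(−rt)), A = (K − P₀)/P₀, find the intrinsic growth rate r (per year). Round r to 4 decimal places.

A = (2560000 − 55600)/55600 = 45.04317
144000 = 2560000/(1 + 45.04317·e^(−r·28)) → e^(−28r) = (17.77778 − 1)/45.04317 = 0.372482
r = −ln(0.372482)/28 = 0.98757/28

r ≈ 0.0353 per year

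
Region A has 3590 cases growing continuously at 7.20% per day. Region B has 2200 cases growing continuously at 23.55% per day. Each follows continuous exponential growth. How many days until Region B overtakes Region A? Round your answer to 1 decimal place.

t ≈ 3.0 days

3590·e^(0.072t) = 2200·e^(0.2355t)
3590/2200 = e^((0.2355 − 0.072)t) → ln(1.63182) = 0.1635·t
t = 0.48969 / 0.1635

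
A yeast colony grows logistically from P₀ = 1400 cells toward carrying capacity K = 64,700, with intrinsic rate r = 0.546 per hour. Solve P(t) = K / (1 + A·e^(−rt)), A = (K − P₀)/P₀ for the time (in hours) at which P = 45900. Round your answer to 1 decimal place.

t ≈ 8.6 hours

A = (64700 − 1400)/1400 = 45.21429
45900 = 64700/(1 + 45.21429·e^(−0.546t)) → 1 + 45.21429·e^(−0.546t) = 1.40959
e^(−0.546t) = 0.009059 → t = ln(110.3902)/0.546 = 4.70402/0.546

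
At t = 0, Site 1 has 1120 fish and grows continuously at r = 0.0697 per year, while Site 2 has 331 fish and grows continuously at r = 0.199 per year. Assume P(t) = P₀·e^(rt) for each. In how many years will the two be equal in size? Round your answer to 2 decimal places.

1120·e^(0.0697t) = 331·e^(0.199t)
1120/331 = e^((0.199 − 0.0697)t) → ln(3.38369) = 0.1293·t
t = 1.21897 / 0.1293

t ≈ 9.43 years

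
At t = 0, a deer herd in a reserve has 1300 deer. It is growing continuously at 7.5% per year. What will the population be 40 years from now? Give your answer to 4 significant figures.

≈ 26,110 deer

P(40) = 1300 · e^(0.075·40) = 1300 · e^(3)
= 1300 · 20.08554 ≈ 26111.2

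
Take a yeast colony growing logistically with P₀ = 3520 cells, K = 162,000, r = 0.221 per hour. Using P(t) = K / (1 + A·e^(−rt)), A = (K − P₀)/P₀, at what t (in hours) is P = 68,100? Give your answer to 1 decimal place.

A = (162000 − 3520)/3520 = 45.02273
68100 = 162000/(1 + 45.02273·e^(−0.221t)) → 1 + 45.02273·e^(−0.221t) = 2.37885
e^(−0.221t) = 0.030626 → t = ln(32.65227)/0.221 = 3.48591/0.221

t ≈ 15.8 hours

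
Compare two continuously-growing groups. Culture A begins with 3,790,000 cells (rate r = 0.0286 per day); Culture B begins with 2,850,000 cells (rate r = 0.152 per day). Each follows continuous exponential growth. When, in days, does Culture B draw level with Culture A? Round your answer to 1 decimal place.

3790000·e^(0.0286t) = 2850000·e^(0.152t)
3790000/2850000 = e^((0.152 − 0.0286)t) → ln(1.32982) = 0.1234·t
t = 0.28505 / 0.1234

t ≈ 2.3 days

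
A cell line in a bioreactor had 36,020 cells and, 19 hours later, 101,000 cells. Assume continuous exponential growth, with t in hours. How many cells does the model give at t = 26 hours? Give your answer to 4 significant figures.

r = ln(101000/36020) / 19 ≈ 0.054266 per hour
P(26) = 36020 · e^(0.054266·26) = 36020 · 4.09967 ≈ 147669.94

≈ 147,700 cells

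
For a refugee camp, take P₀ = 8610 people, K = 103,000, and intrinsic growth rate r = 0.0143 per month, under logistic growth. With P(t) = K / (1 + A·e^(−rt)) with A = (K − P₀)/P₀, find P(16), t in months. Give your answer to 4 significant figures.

≈ 10,600 people

A = (103000 − 8610)/8610 = 10.96283
P(16) = 103000 / (1 + 10.96283·e^(−0.0143·16)) = 103000 / (1 + 10.96283·0.795488)
= 103000 / 9.7208 ≈ 10595.84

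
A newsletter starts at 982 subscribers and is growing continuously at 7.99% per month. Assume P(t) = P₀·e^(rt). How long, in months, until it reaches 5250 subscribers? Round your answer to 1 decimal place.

5250 = 982 · e^(0.0799·t)
t = ln(5250/982) / 0.0799 = ln(5.34623) / 0.0799 = 1.67639 / 0.0799

t ≈ 21.0 months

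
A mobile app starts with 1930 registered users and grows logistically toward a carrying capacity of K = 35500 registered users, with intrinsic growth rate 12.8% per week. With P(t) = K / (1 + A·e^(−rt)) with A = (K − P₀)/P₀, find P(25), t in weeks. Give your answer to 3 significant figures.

A = (35500 − 1930)/1930 = 17.39378
P(25) = 35500 / (1 + 17.39378·e^(−0.128·25)) = 35500 / (1 + 17.39378·0.040762)
= 35500 / 1.70901 ≈ 20772.27

≈ 20,800 registered users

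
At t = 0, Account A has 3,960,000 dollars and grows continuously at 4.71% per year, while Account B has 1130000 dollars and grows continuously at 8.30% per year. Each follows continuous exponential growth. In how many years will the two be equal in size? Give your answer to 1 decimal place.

3960000·e^(0.0471t) = 1130000·e^(0.083t)
3960000/1130000 = e^((0.083 − 0.0471)t) → ln(3.50442) = 0.0359·t
t = 1.25403 / 0.0359

t ≈ 34.9 years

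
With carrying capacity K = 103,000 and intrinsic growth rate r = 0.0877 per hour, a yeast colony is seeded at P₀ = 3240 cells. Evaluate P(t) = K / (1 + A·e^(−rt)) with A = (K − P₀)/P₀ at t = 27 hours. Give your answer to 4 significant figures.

A = (103000 − 3240)/3240 = 30.79012
P(27) = 103000 / (1 + 30.79012·e^(−0.0877·27)) = 103000 / (1 + 30.79012·0.093677)
= 103000 / 3.88433 ≈ 26516.77

≈ 26,520 cells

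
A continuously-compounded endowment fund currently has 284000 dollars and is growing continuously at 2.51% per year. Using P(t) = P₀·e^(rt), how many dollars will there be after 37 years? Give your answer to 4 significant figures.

≈ 718,900 dollars

P(37) = 284000 · e^(0.0251·37) = 284000 · e^(0.9287)
= 284000 · 2.53122 ≈ 718865.47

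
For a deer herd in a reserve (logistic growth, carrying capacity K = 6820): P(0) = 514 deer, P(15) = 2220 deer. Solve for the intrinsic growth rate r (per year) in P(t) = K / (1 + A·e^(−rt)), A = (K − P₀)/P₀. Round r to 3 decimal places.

A = (6820 − 514)/514 = 12.26848
2220 = 6820/(1 + 12.26848·e^(−r·15)) → e^(−15r) = (3.07207 − 1)/12.26848 = 0.168894
r = −ln(0.168894)/15 = 1.77848/15

r ≈ 0.119 per year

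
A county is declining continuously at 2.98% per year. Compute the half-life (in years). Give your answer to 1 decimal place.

half-life ≈ 23.3 years

half-life = ln(2) / |r| = 0.69315 / 0.0298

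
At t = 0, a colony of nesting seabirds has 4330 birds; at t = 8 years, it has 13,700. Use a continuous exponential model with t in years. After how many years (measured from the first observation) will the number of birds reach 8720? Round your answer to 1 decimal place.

t ≈ 4.9 years

r = ln(13700/4330) / 8 ≈ 0.143979 per year
t = ln(8720/4330) / r = 0.70005 / 0.143979 ≈ 4.862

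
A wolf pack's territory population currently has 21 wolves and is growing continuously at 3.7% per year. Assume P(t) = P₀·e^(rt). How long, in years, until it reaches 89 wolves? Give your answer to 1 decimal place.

t ≈ 39.0 years

89 = 21 · e^(0.037·t)
t = ln(89/21) / 0.037 = ln(4.2381) / 0.037 = 1.44411 / 0.037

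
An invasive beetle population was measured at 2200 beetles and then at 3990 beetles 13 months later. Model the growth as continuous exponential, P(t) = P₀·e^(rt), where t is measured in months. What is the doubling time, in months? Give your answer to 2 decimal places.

r = ln(3990/2200) / 13 = ln(1.81364) / 13 ≈ 0.045795 per month
doubling time = ln 2 / |r| = 0.69315 / 0.045795

doubling time ≈ 15.14 months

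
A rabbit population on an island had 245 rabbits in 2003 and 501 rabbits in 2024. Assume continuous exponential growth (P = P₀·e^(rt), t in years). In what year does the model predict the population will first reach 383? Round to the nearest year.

year 2016

r = ln(501/245) / 21 = 0.71535/21 ≈ 0.034064 per year
t = ln(383/245) / r = 0.44678/0.034064 ≈ 13.12 years after 2003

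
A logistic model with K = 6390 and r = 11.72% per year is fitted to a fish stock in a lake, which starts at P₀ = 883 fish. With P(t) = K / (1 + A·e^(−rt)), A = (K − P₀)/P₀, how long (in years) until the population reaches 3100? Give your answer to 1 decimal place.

t ≈ 15.1 years

A = (6390 − 883)/883 = 6.23669
3100 = 6390/(1 + 6.23669·e^(−0.1172t)) → 1 + 6.23669·e^(−0.1172t) = 2.06129
e^(−0.1172t) = 0.170169 → t = ln(5.87652)/0.1172 = 1.77096/0.1172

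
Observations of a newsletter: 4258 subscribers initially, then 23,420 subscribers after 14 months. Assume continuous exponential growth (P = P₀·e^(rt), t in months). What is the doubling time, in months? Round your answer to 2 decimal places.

doubling time ≈ 5.69 months

r = ln(23420/4258) / 14 = ln(5.50023) / 14 ≈ 0.121771 per month
doubling time = ln 2 / |r| = 0.69315 / 0.121771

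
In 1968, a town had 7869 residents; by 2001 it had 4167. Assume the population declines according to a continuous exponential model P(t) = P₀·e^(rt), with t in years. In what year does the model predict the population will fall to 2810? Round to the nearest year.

r = ln(4167/7869) / 33 = -0.63573/33 ≈ -0.019265 per year
t = ln(2810/7869) / r = -1.02975/-0.019265 ≈ 53.45 years after 1968

year 2021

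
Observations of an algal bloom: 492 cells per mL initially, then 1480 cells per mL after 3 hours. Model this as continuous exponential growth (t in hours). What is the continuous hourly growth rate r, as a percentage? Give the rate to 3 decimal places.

r ≈ 36.711% per hour

1480 = 492 · e^(r·3)
e^(3r) = 1480/492 = 3.00813
r = ln(3.00813) / 3 = 1.10132 / 3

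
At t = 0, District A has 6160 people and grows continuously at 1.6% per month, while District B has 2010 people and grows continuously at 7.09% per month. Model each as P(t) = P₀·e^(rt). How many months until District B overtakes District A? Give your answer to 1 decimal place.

t ≈ 20.4 months

6160·e^(0.016t) = 2010·e^(0.0709t)
6160/2010 = e^((0.0709 − 0.016)t) → ln(3.06468) = 0.0549·t
t = 1.11994 / 0.0549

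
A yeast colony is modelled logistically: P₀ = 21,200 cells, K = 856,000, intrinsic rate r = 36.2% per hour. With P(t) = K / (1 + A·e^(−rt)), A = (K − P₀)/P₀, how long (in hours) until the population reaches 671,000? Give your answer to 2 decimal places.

A = (856000 − 21200)/21200 = 39.37736
671000 = 856000/(1 + 39.37736·e^(−0.362t)) → 1 + 39.37736·e^(−0.362t) = 1.27571
e^(−0.362t) = 0.007002 → t = ln(142.82274)/0.362 = 4.9616/0.362

t ≈ 13.71 hours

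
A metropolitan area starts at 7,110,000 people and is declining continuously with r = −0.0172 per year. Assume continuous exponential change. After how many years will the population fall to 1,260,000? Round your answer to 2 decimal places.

1260000 = 7110000 · e^(-0.0172·t)
t = ln(1260000/7110000) / -0.0172 = ln(0.17722) / -0.0172 = -1.73039 / -0.0172

t ≈ 100.60 years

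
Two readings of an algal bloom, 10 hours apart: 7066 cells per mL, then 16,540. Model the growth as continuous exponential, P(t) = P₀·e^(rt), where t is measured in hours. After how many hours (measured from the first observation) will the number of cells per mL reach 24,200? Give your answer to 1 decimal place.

t ≈ 14.5 hours

r = ln(16540/7066) / 10 ≈ 0.085049 per hour
t = ln(24200/7066) / r = 1.23106 / 0.085049 ≈ 14.475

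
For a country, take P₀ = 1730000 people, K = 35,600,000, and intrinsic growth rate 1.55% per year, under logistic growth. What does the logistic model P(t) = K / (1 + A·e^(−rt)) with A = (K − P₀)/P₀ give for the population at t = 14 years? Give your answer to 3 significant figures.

≈ 2,120,000 people

A = (35600000 − 1730000)/1730000 = 19.57803
P(14) = 35600000 / (1 + 19.57803·e^(−0.0155·14)) = 35600000 / (1 + 19.57803·0.80493)
= 35600000 / 16.75895 ≈ 2124238.49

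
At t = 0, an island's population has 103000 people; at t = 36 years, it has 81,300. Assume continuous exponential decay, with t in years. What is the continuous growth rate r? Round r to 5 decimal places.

81300 = 103000 · e^(r·36)
e^(36r) = 81300/103000 = 0.78932
r = ln(0.78932) / 36 = -0.23658 / 36

r ≈ -0.00657 per year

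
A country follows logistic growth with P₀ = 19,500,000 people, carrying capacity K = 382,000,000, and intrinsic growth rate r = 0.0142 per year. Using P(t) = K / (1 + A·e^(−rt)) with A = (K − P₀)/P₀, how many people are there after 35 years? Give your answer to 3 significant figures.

≈ 31,000,000 people

A = (382000000 − 19500000)/19500000 = 18.58974
P(35) = 382000000 / (1 + 18.58974·e^(−0.0142·35)) = 382000000 / (1 + 18.58974·0.608353)
= 382000000 / 12.30913 ≈ 31033884.99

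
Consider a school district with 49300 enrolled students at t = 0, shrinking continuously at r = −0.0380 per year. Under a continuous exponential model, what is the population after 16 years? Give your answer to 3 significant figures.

≈ 26,800 enrolled students

P(16) = 49300 · e^(-0.038·16) = 49300 · e^(-0.608)
= 49300 · 0.54444 ≈ 26840.83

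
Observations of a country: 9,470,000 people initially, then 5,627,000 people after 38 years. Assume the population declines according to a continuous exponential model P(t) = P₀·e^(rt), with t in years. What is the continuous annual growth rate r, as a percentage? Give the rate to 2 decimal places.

r ≈ -1.37% per year

5627000 = 9470000 · e^(r·38)
e^(38r) = 5627000/9470000 = 0.59419
r = ln(0.59419) / 38 = -0.52055 / 38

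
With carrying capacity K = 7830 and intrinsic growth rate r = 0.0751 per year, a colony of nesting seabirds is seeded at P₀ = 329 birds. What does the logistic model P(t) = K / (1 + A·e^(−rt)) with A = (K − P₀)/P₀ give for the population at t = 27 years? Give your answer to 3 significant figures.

A = (7830 − 329)/329 = 22.79939
P(27) = 7830 / (1 + 22.79939·e^(−0.0751·27)) = 7830 / (1 + 22.79939·0.131638)
= 7830 / 4.00127 ≈ 1956.88

≈ 1,960 birds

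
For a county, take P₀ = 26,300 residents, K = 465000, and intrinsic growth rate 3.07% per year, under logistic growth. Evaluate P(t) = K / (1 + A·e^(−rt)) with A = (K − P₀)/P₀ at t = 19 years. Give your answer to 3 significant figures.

≈ 45,100 residents

A = (465000 − 26300)/26300 = 16.68061
P(19) = 465000 / (1 + 16.68061·e^(−0.0307·19)) = 465000 / (1 + 16.68061·0.558054)
= 465000 / 10.30868 ≈ 45107.64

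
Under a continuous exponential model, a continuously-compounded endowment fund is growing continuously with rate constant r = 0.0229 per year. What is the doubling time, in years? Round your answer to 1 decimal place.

doubling time ≈ 30.3 years

doubling time = ln(2) / |r| = 0.69315 / 0.0229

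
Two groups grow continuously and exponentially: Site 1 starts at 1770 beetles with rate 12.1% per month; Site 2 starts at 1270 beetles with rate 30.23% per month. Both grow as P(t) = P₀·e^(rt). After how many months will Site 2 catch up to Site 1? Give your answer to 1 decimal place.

1770·e^(0.121t) = 1270·e^(0.3023t)
1770/1270 = e^((0.3023 − 0.121)t) → ln(1.3937) = 0.1813·t
t = 0.33196 / 0.1813

t ≈ 1.8 months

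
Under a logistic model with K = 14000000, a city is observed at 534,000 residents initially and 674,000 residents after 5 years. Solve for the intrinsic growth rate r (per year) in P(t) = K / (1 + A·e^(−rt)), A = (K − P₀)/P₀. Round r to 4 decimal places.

A = (14000000 − 534000)/534000 = 25.21723
674000 = 14000000/(1 + 25.21723·e^(−r·5)) → e^(−5r) = (20.77151 − 1)/25.21723 = 0.784048
r = −ln(0.784048)/5 = 0.24329/5

r ≈ 0.0487 per year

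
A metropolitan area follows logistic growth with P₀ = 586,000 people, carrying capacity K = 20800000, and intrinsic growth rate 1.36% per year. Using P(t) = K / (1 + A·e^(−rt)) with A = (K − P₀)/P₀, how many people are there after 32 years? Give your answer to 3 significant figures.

≈ 892,000 people

A = (20800000 − 586000)/586000 = 34.49488
P(32) = 20800000 / (1 + 34.49488·e^(−0.0136·32)) = 20800000 / (1 + 34.49488·0.647135)
= 20800000 / 23.32285 ≈ 891829.17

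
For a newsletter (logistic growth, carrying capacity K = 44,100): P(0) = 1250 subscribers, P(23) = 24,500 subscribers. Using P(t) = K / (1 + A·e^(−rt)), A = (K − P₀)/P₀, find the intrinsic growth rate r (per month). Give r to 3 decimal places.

A = (44100 − 1250)/1250 = 34.28
24500 = 44100/(1 + 34.28·e^(−r·23)) → e^(−23r) = (1.8 − 1)/34.28 = 0.023337
r = −ln(0.023337)/23 = 3.75771/23

r ≈ 0.163 per month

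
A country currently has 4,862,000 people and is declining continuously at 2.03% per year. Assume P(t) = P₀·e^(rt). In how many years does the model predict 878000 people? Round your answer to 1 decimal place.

878000 = 4862000 · e^(-0.0203·t)
t = ln(878000/4862000) / -0.0203 = ln(0.18058) / -0.0203 = -1.71156 / -0.0203

t ≈ 84.3 years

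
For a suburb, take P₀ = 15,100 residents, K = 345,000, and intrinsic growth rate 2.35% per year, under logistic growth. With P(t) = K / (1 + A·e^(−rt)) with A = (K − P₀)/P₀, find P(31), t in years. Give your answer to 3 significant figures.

≈ 29,900 residents

A = (345000 − 15100)/15100 = 21.84768
P(31) = 345000 / (1 + 21.84768·e^(−0.0235·31)) = 345000 / (1 + 21.84768·0.482632)
= 345000 / 11.5444 ≈ 29884.62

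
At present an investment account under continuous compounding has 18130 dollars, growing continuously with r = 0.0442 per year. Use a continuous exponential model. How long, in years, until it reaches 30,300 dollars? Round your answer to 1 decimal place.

30300 = 18130 · e^(0.0442·t)
t = ln(30300/18130) / 0.0442 = ln(1.67126) / 0.0442 = 0.51358 / 0.0442

t ≈ 11.6 years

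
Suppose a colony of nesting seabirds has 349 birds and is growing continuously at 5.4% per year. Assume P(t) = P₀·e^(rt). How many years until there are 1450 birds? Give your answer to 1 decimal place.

t ≈ 26.4 years

1450 = 349 · e^(0.054·t)
t = ln(1450/349) / 0.054 = ln(4.15473) / 0.054 = 1.42425 / 0.054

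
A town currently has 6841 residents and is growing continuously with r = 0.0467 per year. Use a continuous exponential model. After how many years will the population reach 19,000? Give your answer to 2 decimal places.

19000 = 6841 · e^(0.0467·t)
t = ln(19000/6841) / 0.0467 = ln(2.77737) / 0.0467 = 1.02151 / 0.0467

t ≈ 21.87 years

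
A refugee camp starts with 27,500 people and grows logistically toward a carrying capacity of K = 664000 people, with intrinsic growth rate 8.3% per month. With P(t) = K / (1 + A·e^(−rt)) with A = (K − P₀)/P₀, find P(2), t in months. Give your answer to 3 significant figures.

≈ 32,200 people

A = (664000 − 27500)/27500 = 23.14545
P(2) = 664000 / (1 + 23.14545·e^(−0.083·2)) = 664000 / (1 + 23.14545·0.847046)
= 664000 / 20.60527 ≈ 32224.77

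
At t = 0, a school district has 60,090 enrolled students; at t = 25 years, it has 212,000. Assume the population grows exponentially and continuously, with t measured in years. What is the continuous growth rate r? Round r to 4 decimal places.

r ≈ 0.0504 per year

212000 = 60090 · e^(r·25)
e^(25r) = 212000/60090 = 3.52804
r = ln(3.52804) / 25 = 1.26074 / 25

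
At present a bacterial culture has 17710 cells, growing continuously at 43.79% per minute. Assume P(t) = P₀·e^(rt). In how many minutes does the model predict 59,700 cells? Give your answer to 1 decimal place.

59700 = 17710 · e^(0.4379·t)
t = ln(59700/17710) / 0.4379 = ln(3.37098) / 0.4379 = 1.2152 / 0.4379

t ≈ 2.8 minutes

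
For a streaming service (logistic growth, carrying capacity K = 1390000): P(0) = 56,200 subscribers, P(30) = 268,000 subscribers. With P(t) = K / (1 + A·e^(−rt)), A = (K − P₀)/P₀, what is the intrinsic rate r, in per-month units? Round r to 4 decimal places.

A = (1390000 − 56200)/56200 = 23.7331
268000 = 1390000/(1 + 23.7331·e^(−r·30)) → e^(−30r) = (5.18657 − 1)/23.7331 = 0.176402
r = −ln(0.176402)/30 = 1.73499/30

r ≈ 0.0578 per month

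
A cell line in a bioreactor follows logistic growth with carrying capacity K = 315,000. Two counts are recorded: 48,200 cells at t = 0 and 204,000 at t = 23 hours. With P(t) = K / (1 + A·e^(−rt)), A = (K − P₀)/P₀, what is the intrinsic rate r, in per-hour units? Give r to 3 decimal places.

r ≈ 0.101 per hour

A = (315000 − 48200)/48200 = 5.53527
204000 = 315000/(1 + 5.53527·e^(−r·23)) → e^(−23r) = (1.54412 − 1)/5.53527 = 0.0983
r = −ln(0.0983)/23 = 2.31973/23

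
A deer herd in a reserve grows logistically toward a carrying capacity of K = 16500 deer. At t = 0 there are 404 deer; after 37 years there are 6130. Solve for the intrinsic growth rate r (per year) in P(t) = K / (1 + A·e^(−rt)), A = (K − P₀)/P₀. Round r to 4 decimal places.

r ≈ 0.0854 per year

A = (16500 − 404)/404 = 39.84158
6130 = 16500/(1 + 39.84158·e^(−r·37)) → e^(−37r) = (2.69168 − 1)/39.84158 = 0.04246
r = −ln(0.04246)/37 = 3.15919/37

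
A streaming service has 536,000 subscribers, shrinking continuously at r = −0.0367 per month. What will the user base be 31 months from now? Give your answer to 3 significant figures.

≈ 172,000 subscribers

P(31) = 536000 · e^(-0.0367·31) = 536000 · e^(-1.1377)
= 536000 · 0.32056 ≈ 171817.72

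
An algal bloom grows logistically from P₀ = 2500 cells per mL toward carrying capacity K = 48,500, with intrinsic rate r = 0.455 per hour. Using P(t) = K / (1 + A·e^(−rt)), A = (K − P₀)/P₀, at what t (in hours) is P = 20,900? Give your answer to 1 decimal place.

A = (48500 − 2500)/2500 = 18.4
20900 = 48500/(1 + 18.4·e^(−0.455t)) → 1 + 18.4·e^(−0.455t) = 2.32057
e^(−0.455t) = 0.07177 → t = ln(13.93333)/0.455 = 2.63428/0.455

t ≈ 5.8 hours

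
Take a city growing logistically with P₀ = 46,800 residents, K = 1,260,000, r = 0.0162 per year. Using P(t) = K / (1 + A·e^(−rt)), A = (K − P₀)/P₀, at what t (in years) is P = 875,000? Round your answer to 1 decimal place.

A = (1260000 − 46800)/46800 = 25.92308
875000 = 1260000/(1 + 25.92308·e^(−0.0162t)) → 1 + 25.92308·e^(−0.0162t) = 1.44
e^(−0.0162t) = 0.016973 → t = ln(58.91608)/0.0162 = 4.07611/0.0162

t ≈ 251.6 years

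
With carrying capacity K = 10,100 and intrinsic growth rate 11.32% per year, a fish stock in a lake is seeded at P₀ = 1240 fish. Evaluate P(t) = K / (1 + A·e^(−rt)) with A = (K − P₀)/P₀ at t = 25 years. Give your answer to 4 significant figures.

≈ 7,104 fish

A = (10100 − 1240)/1240 = 7.14516
P(25) = 10100 / (1 + 7.14516·e^(−0.1132·25)) = 10100 / (1 + 7.14516·0.059013)
= 10100 / 1.42166 ≈ 7104.39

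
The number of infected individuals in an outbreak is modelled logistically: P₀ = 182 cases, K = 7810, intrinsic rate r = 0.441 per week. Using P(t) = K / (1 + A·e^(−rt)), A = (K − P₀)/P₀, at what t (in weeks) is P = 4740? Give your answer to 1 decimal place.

t ≈ 9.5 weeks

A = (7810 − 182)/182 = 41.91209
4740 = 7810/(1 + 41.91209·e^(−0.441t)) → 1 + 41.91209·e^(−0.441t) = 1.64768
e^(−0.441t) = 0.015453 → t = ln(64.71117)/0.441 = 4.16993/0.441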